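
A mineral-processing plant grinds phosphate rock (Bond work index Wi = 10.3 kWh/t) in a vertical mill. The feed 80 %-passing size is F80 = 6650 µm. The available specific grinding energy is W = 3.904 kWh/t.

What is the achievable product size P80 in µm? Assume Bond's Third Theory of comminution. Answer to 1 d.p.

W = 10·Wi·[P80^(−½) − F80^(−½)]
1/√P80 = 1/√F80 + W/(10·Wi)
  = 3.9040/(10·10.3) + 1/√6650 = 0.037903 + 0.012263 = 0.050166
P80 = (1/0.050166)² = 19.9339² = 397.36 µm

P80 = 397.4 µm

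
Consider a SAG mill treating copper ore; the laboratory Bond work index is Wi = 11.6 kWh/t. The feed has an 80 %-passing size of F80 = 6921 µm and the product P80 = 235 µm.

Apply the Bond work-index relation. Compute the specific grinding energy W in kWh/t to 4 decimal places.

W = 6.1726 kWh/t

W = 10 Wi / √P80 − 10 Wi / √F80
1/√235 = 0.065233;  1/√6921 = 0.012020
W = 10·11.6·(0.065233 − 0.012020) = 6.1726 kWh/t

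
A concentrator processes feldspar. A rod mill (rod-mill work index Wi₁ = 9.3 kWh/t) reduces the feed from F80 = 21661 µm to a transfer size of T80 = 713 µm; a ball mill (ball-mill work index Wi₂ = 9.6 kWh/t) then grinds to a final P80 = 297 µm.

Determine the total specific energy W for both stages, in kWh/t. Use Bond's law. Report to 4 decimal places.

W_Bond = 10·Wi·(1/√P₈₀ − 1/√F₈₀)
Stage 1 (21661→713 µm, Wi₁=9.3): W₁ = 10·9.3·(0.037450 − 0.006795) = 2.8510 kWh/t
Stage 2 (713→297 µm, Wi₂=9.6): W₂ = 10·9.6·(0.058026 − 0.037450) = 1.9753 kWh/t
W = W₁ + W₂ = 2.8510 + 1.9753 = 4.8262 kWh/t

W = 4.8262 kWh/t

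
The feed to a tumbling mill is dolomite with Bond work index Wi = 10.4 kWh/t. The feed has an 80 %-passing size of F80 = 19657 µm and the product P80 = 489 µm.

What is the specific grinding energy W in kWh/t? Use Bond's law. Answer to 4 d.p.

W = 10·Wi·(P80^(-½) − F80^(-½))
1/√489 = 0.045222;  1/√19657 = 0.007132
W = 10·10.4·(0.045222 − 0.007132) = 3.9613 kWh/t

W = 3.9613 kWh/t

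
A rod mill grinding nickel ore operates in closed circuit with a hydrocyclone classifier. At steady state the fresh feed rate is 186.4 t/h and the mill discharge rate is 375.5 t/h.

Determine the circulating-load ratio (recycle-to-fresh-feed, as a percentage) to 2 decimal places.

Mill node: discharge = fresh + recycle.
R = M − F = 375.5 − 186.4 = 189.1 t/h
CL = 100·R/F = 100·189.1/186.4 = 101.45 %

CL = 101.45 %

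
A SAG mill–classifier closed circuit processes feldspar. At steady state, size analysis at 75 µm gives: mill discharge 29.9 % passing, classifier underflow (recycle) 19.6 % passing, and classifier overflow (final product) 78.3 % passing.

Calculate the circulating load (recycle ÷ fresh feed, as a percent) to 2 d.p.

Two-product formula at 75 µm:
(1+r)·d = r·u + o ⇒ r = (o−d)/(d−u)
r = (78.3 − 29.9)/(29.9 − 19.6) = 48.4/10.3 = 4.6990
CL = 100·r = 469.90 %

CL = 469.90 %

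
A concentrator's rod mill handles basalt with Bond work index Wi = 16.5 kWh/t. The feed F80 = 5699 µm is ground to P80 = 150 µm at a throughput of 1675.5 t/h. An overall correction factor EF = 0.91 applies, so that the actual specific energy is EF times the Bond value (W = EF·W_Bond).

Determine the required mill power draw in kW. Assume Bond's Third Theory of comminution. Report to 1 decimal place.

W = 10 Wi (P80^-0.5 − F80^-0.5)
W = 10·16.5·(1/√150 − 1/√5699) = 10·16.5·(0.068403) = 11.2865 kWh/t
Apply correction: 11.2865 × 0.91 = 10.2707 kWh/t
P_mill = W·ṁ = 10.2707·1675.5 = 17208.6 kW

P = 17208.6 kW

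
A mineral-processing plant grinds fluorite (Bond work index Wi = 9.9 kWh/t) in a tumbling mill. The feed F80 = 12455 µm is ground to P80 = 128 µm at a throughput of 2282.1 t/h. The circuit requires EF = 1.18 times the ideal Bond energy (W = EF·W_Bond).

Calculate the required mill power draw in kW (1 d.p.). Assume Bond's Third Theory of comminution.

W = 10·Wi·[P80^(−½) − F80^(−½)]
W = 10·9.9·(1/√128 − 1/√12455) = 10·9.9·(0.079428) = 7.8634 kWh/t
With EF = 1.18: W = 7.8634·1.18 = 9.2788 kWh/t
P_mill = W·ṁ = 9.2788·2282.1 = 21175.1 kW

P = 21175.1 kW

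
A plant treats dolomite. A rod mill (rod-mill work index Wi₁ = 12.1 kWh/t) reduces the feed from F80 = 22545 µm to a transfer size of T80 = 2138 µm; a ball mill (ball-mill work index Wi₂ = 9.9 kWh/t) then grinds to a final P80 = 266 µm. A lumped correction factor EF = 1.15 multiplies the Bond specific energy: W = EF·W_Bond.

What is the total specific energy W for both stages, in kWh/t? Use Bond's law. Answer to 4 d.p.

Bond: W = 10·Wi·(1/√P80 − 1/√F80)
Stage 1 (22545→2138 µm, Wi₁=12.1): W₁ = 10·12.1·(0.021627 − 0.006660) = 1.8110 kWh/t
Stage 2 (2138→266 µm, Wi₂=9.9): W₂ = 10·9.9·(0.061314 − 0.021627) = 3.9290 kWh/t
W = W₁ + W₂ = 1.8110 + 3.9290 = 5.7400 kWh/t
Apply correction: 5.7400 × 1.15 = 6.6010 kWh/t

W = 6.6010 kWh/t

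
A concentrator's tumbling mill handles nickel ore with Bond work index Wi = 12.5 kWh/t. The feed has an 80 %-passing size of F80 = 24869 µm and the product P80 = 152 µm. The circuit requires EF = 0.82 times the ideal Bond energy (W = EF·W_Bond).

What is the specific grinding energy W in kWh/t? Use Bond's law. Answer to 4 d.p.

W = 7.6639 kWh/t

W_Bond = 10·Wi·(1/√P₈₀ − 1/√F₈₀)
1/√152 = 0.081111;  1/√24869 = 0.006341
W = 10·12.5·(0.081111 − 0.006341) = 9.3462 kWh/t
Corrected W = EF·W_Bond = 0.82·9.3462 = 7.6639 kWh/t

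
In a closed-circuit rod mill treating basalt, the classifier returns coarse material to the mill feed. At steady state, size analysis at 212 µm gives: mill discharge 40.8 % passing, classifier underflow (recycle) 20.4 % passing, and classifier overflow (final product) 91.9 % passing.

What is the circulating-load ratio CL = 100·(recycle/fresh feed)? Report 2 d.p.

CL = 250.49 %

Classifier node, passing 212 µm:
(1+r)d = ru + o → r = (o−d)/(d−u)
r = (91.9 − 40.8)/(40.8 − 20.4) = 51.1/20.4 = 2.5049
CL = 100·r = 250.49 %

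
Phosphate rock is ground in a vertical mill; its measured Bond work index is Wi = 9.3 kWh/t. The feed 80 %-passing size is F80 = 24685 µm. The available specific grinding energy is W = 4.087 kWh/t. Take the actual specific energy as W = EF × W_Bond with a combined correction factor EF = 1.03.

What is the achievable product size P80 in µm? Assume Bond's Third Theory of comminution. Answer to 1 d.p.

P80 = 416.0 µm

W = 10 Wi / √P80 − 10 Wi / √F80
W_Bond = W / EF = 4.087 / 1.03 = 3.9680 kWh/t
⇒ 1/√P80 = W_Bond/(10 Wi) + 1/√F80
  = 3.9680/(10·9.3) + 1/√24685 = 0.042666 + 0.006365 = 0.049031
P80 = (1/0.049031)² = 20.3952² = 415.97 µm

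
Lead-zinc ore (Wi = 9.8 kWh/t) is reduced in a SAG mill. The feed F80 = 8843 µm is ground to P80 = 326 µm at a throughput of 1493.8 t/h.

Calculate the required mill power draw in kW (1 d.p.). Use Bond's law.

Bond: W = 10·Wi·(1/√P80 − 1/√F80)
W = 10·9.8·(1/√326 − 1/√8843) = 10·9.8·(0.044751) = 4.3856 kWh/t
P_mill = W·ṁ = 4.3856·1493.8 = 6551.2 kW

P = 6551.2 kW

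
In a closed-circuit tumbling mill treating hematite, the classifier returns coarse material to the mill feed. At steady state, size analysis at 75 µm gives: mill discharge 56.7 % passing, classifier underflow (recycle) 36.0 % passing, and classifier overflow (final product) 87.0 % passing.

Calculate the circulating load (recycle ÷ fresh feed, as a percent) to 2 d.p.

Let r = R/F. Size balance at 75 µm:
d + r·d = r·u + o → r(d−u) = o−d
r = (87.0 − 56.7)/(56.7 − 36.0) = 30.3/20.7 = 1.4638
CL = 100·r = 146.38 %

CL = 146.38 %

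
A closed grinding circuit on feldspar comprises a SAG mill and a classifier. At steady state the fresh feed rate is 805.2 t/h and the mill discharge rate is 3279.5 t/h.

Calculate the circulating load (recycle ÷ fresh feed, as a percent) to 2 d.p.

CL = 307.29 %

Discharge = new feed + return, hence
R = M − F = 3279.5 − 805.2 = 2474.3 t/h
CL = 100·R/F = 100·2474.3/805.2 = 307.29 %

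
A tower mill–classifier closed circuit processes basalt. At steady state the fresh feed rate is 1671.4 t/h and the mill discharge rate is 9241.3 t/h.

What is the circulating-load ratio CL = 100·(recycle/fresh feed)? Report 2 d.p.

CL = 452.91 %

M = F + R at steady state, so:
R = M − F = 9241.3 − 1671.4 = 7569.9 t/h
CL = 100·R/F = 100·7569.9/1671.4 = 452.91 %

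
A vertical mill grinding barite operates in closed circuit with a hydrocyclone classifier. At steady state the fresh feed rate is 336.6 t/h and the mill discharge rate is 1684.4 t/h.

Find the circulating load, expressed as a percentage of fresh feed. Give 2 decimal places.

Steady state: M = F + R.
R = M − F = 1684.4 − 336.6 = 1347.8 t/h
CL = 100·R/F = 100·1347.8/336.6 = 400.42 %

CL = 400.42 %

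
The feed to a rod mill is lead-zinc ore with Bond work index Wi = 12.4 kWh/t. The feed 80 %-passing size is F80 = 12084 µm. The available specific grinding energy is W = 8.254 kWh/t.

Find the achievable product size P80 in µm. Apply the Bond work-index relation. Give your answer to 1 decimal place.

P80 = 174.7 µm

W_Bond = 10·Wi·(1/√P₈₀ − 1/√F₈₀)
P80^-0.5 = F80^-0.5 + W/(10 Wi)
  = 8.2540/(10·12.4) + 1/√12084 = 0.066565 + 0.009097 = 0.075661
P80 = (1/0.075661)² = 13.2168² = 174.68 µm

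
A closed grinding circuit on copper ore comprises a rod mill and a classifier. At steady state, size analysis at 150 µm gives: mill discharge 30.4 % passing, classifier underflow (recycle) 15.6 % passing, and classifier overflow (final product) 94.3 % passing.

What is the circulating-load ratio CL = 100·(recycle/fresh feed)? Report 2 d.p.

CL = 431.76 %

Two-product formula at 150 µm:
(1+r)·d = r·u + o ⇒ r = (o−d)/(d−u)
r = (94.3 − 30.4)/(30.4 − 15.6) = 63.9/14.8 = 4.3176
CL = 100·r = 431.76 %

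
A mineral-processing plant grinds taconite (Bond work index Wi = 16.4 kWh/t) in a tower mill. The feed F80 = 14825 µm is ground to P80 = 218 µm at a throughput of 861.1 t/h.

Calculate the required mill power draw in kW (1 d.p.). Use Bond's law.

P = 8404.8 kW

W = 10 Wi (1/√P80 − 1/√F80)  [Bond]
W = 10·16.4·(1/√218 − 1/√14825) = 10·16.4·(0.059516) = 9.7605 kWh/t
Power = W × throughput = 9.7605 kWh/t × 861.1 t/h = 8404.8 kW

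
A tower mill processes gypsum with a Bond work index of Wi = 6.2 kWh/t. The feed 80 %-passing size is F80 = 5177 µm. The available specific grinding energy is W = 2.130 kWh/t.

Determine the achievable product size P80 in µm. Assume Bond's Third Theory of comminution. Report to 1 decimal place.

P80 = 429.5 µm

W = 10 Wi (1/√P80 − 1/√F80)  [Bond]
1/√P80 = 1/√F80 + W/(10·Wi)
  = 2.1300/(10·6.2) + 1/√5177 = 0.034355 + 0.013898 = 0.048253
P80 = (1/0.048253)² = 20.7241² = 429.49 µm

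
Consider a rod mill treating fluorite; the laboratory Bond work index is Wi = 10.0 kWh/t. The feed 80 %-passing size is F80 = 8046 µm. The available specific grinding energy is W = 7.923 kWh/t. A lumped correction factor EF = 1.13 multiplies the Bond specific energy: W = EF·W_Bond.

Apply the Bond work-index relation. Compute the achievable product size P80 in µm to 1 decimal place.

P80 = 151.4 µm

Bond: W = 10·Wi·(1/√P80 − 1/√F80)
W_Bond = W / EF = 7.923 / 1.13 = 7.0115 kWh/t
P80^(−½) = W_Bond/(10 Wi) + F80^(−½)
  = 7.0115/(10·10.0) + 1/√8046 = 0.070115 + 0.011148 = 0.081263
P80 = (1/0.081263)² = 12.3057² = 151.43 µm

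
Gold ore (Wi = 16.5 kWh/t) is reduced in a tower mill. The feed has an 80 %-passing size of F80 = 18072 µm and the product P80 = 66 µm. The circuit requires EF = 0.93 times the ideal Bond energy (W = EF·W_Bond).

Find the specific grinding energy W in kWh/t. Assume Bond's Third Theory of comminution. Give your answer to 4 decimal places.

Bond:  W = 10 Wi (1/√P − 1/√F)
1/√66 = 0.123091;  1/√18072 = 0.007439
W = 10·16.5·(0.123091 − 0.007439) = 19.0827 kWh/t
With EF = 0.93: W = 19.0827·0.93 = 17.7469 kWh/t

W = 17.7469 kWh/t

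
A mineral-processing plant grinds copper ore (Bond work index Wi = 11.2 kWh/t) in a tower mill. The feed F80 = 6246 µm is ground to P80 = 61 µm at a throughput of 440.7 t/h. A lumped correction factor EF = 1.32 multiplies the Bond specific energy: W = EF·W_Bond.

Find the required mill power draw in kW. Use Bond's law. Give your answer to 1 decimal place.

P = 7517.6 kW

W = 10 Wi (P80^-0.5 − F80^-0.5)
W = 10·11.2·(1/√61 − 1/√6246) = 10·11.2·(0.115384) = 12.9230 kWh/t
W_actual = 1.32 × 12.9230 = 17.0583 kWh/t
P_mill = W·ṁ = 17.0583·440.7 = 7517.6 kW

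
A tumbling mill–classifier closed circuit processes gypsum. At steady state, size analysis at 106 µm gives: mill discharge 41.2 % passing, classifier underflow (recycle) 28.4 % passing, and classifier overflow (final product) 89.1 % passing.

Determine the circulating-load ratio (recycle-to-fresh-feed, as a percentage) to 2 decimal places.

CL = 374.22 %

Two-product formula at 106 µm:
(1+r)·d = r·u + o ⇒ r = (o−d)/(d−u)
r = (89.1 − 41.2)/(41.2 − 28.4) = 47.9/12.8 = 3.7422
CL = 100·r = 374.22 %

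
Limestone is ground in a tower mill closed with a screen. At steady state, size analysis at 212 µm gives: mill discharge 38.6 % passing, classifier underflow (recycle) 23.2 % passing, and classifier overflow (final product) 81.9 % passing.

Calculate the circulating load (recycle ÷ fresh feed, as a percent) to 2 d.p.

Balance %-passing 212 µm (r = R/F):
d + r·d = r·u + o → r(d−u) = o−d
r = (81.9 − 38.6)/(38.6 − 23.2) = 43.3/15.4 = 2.8117
CL = 100·r = 281.17 %

CL = 281.17 %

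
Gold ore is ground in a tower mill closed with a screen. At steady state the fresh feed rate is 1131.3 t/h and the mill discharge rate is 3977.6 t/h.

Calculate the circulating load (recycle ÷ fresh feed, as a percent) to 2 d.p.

Steady state: M = F + R.
R = M − F = 3977.6 − 1131.3 = 2846.3 t/h
CL = 100·R/F = 100·2846.3/1131.3 = 251.60 %

CL = 251.60 %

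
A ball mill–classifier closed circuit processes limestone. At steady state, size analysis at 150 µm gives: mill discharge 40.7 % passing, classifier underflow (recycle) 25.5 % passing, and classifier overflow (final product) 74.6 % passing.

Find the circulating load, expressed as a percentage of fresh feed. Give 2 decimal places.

Two-product formula at 150 µm:
(1+r)·d = r·u + o ⇒ r = (o−d)/(d−u)
r = (74.6 − 40.7)/(40.7 − 25.5) = 33.9/15.2 = 2.2303
CL = 100·r = 223.03 %

CL = 223.03 %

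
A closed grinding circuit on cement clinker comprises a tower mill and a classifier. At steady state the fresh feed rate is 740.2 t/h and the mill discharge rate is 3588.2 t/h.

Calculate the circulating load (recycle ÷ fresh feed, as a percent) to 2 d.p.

Steady state: M = F + R.
R = M − F = 3588.2 − 740.2 = 2848.0 t/h
CL = 100·R/F = 100·2848.0/740.2 = 384.76 %

CL = 384.76 %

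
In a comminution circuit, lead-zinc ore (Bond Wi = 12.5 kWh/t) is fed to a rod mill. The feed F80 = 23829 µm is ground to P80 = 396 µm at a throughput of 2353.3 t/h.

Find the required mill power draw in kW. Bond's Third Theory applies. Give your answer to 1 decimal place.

P = 12876.6 kW

W = 10 Wi (1/√P80 − 1/√F80)  [Bond]
W = 10·12.5·(1/√396 − 1/√23829) = 10·12.5·(0.043774) = 5.4717 kWh/t
P_mill = W·ṁ = 5.4717·2353.3 = 12876.6 kW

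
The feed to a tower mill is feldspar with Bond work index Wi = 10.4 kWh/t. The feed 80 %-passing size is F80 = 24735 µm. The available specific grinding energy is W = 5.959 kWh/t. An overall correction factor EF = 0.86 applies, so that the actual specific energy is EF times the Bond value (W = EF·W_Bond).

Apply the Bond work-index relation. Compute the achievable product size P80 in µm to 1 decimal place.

Bond: W = 10·Wi·(1/√P80 − 1/√F80)
W_Bond = W / EF = 5.959 / 0.86 = 6.9291 kWh/t
⇒ 1/√P80 = W_Bond/(10·Wi) + 1/√F80
  = 6.9291/(10·10.4) + 1/√24735 = 0.066626 + 0.006358 = 0.072984
P80 = (1/0.072984)² = 13.7016² = 187.73 µm

P80 = 187.7 µm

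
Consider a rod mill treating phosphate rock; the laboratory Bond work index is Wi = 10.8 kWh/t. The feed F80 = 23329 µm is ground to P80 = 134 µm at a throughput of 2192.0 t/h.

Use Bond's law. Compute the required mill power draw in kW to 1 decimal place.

W_Bond = 10·Wi·(1/√P₈₀ − 1/√F₈₀)
W = 10·10.8·(1/√134 − 1/√23329) = 10·10.8·(0.079840) = 8.6227 kWh/t
Mill draw = 8.6227 × 2192.0 = 18900.9 kW

P = 18900.9 kW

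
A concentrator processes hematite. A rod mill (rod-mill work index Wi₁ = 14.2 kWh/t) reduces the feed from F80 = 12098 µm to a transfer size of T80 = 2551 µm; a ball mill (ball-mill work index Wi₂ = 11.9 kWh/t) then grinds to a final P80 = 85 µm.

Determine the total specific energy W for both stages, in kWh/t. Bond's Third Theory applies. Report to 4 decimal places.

W = 12.0717 kWh/t

W = 10 Wi / √P80 − 10 Wi / √F80
Stage 1 (12098→2551 µm, Wi₁=14.2): W₁ = 10·14.2·(0.019799 − 0.009092) = 1.5205 kWh/t
Stage 2 (2551→85 µm, Wi₂=11.9): W₂ = 10·11.9·(0.108465 − 0.019799) = 10.5513 kWh/t
W = W₁ + W₂ = 1.5205 + 10.5513 = 12.0717 kWh/t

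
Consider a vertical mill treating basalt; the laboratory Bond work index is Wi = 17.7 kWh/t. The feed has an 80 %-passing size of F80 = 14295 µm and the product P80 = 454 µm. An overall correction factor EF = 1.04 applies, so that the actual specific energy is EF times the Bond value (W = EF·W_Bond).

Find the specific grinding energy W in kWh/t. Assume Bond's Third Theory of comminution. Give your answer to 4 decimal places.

W = 10·Wi·(P80^(-½) − F80^(-½))
1/√454 = 0.046932;  1/√14295 = 0.008364
W = 10·17.7·(0.046932 − 0.008364) = 6.8266 kWh/t
With EF = 1.04: W = 6.8266·1.04 = 7.0997 kWh/t

W = 7.0997 kWh/t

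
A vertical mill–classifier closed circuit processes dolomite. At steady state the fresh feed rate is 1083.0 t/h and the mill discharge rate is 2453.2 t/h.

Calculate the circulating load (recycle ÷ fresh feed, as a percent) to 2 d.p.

CL = 126.52 %

Discharge = new feed + return, hence
R = M − F = 2453.2 − 1083.0 = 1370.2 t/h
CL = 100·R/F = 100·1370.2/1083.0 = 126.52 %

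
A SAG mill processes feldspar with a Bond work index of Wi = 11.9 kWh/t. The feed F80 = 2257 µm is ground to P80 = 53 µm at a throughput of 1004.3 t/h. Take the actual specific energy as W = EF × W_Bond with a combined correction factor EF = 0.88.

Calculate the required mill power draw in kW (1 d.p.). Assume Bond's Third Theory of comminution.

P = 12232.5 kW

W = 10·Wi·[P80^(−½) − F80^(−½)]
W = 10·11.9·(1/√53 − 1/√2257) = 10·11.9·(0.116311) = 13.8411 kWh/t
With EF = 0.88: W = 13.8411·0.88 = 12.1801 kWh/t
Power = W × throughput = 12.1801 kWh/t × 1004.3 t/h = 12232.5 kW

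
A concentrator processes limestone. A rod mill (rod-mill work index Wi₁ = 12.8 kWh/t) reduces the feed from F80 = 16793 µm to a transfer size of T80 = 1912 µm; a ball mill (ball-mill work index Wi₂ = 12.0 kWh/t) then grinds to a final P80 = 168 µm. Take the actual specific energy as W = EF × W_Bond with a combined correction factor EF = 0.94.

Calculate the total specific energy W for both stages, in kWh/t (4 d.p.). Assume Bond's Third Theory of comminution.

W = 7.9462 kWh/t

W_Bond = 10·Wi·(1/√P₈₀ − 1/√F₈₀)
Stage 1 (16793→1912 µm, Wi₁=12.8): W₁ = 10·12.8·(0.022869 − 0.007717) = 1.9395 kWh/t
Stage 2 (1912→168 µm, Wi₂=12.0): W₂ = 10·12.0·(0.077152 − 0.022869) = 6.5139 kWh/t
W = W₁ + W₂ = 1.9395 + 6.5139 = 8.4534 kWh/t
With EF = 0.94: W = 8.4534·0.94 = 7.9462 kWh/t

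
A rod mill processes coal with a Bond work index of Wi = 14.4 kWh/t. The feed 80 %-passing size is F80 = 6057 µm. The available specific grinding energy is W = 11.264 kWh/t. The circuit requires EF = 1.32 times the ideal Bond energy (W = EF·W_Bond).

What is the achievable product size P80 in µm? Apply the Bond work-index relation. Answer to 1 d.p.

P80 = 192.3 µm

W = 10·Wi·(P80^(-½) − F80^(-½))
W_Bond = W / EF = 11.264 / 1.32 = 8.5333 kWh/t
P80^(−½) = W_Bond/(10 Wi) + F80^(−½)
  = 8.5333/(10·14.4) + 1/√6057 = 0.059259 + 0.012849 = 0.072108
P80 = (1/0.072108)² = 13.8680² = 192.32 µm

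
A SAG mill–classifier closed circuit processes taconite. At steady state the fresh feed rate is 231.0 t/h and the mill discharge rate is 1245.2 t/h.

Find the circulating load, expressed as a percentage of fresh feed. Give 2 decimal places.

M = F + R at steady state, so:
R = M − F = 1245.2 − 231.0 = 1014.2 t/h
CL = 100·R/F = 100·1014.2/231.0 = 439.05 %

CL = 439.05 %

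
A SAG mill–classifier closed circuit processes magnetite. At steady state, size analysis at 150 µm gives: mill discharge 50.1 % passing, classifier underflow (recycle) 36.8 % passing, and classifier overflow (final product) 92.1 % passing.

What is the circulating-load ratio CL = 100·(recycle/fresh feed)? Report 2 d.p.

Let r = R/F. Size balance at 150 µm:
d + r·d = r·u + o → r(d−u) = o−d
r = (92.1 − 50.1)/(50.1 − 36.8) = 42.0/13.3 = 3.1579
CL = 100·r = 315.79 %

CL = 315.79 %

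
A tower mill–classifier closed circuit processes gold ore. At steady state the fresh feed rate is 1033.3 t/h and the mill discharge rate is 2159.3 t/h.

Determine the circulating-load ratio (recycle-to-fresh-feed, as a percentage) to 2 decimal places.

CL = 108.97 %

Discharge = new feed + return, hence
R = M − F = 2159.3 − 1033.3 = 1126.0 t/h
CL = 100·R/F = 100·1126.0/1033.3 = 108.97 %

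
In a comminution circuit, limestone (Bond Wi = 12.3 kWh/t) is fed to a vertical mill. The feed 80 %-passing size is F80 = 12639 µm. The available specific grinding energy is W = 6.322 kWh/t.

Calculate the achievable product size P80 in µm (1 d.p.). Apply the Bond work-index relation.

P80 = 275.1 µm

W = 10 Wi (P80^-0.5 − F80^-0.5)
⇒ 1/√P80 = W/(10·Wi) + 1/√F80
  = 6.3220/(10·12.3) + 1/√12639 = 0.051398 + 0.008895 = 0.060293
P80 = (1/0.060293)² = 16.5856² = 275.08 µm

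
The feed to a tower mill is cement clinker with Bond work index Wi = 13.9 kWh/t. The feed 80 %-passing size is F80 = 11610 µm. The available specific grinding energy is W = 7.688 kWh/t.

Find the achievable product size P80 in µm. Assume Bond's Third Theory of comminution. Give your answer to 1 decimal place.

P80 = 239.7 µm

Bond:  W = 10 Wi (1/√P − 1/√F)
1/√P80 = 1/√F80 + W/(10·Wi)
  = 7.6880/(10·13.9) + 1/√11610 = 0.055309 + 0.009281 = 0.064590
P80 = (1/0.064590)² = 15.4822² = 239.70 µm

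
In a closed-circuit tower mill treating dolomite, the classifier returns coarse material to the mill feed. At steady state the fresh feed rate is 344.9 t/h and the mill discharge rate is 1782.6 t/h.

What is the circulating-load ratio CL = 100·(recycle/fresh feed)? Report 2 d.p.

Mill node: discharge = fresh + recycle.
R = M − F = 1782.6 − 344.9 = 1437.7 t/h
CL = 100·R/F = 100·1437.7/344.9 = 416.85 %

CL = 416.85 %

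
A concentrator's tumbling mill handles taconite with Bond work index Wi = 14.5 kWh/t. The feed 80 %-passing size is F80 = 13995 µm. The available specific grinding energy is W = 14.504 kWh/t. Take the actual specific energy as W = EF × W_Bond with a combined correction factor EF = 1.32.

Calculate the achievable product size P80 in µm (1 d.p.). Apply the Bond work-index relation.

P80 = 140.9 µm

Bond:  W = 10 Wi (1/√P − 1/√F)
W_Bond = W / EF = 14.504 / 1.32 = 10.9879 kWh/t
1/√P80 = 1/√F80 + W_Bond/(10·Wi)
  = 10.9879/(10·14.5) + 1/√13995 = 0.075778 + 0.008453 = 0.084232
P80 = (1/0.084232)² = 11.8720² = 140.95 µm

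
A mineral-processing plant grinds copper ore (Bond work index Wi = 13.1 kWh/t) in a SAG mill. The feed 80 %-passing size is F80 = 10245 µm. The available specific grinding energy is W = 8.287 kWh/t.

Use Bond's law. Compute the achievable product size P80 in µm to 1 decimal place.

W = 10·Wi·(P80^(-½) − F80^(-½))
⇒ 1/√P80 = W/(10 Wi) + 1/√F80
  = 8.2870/(10·13.1) + 1/√10245 = 0.063260 + 0.009880 = 0.073139
P80 = (1/0.073139)² = 13.6725² = 186.94 µm

P80 = 186.9 µm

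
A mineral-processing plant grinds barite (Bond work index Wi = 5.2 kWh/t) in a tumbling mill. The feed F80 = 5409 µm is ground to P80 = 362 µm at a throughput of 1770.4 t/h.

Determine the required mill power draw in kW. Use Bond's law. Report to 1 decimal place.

W = 10 Wi / √P80 − 10 Wi / √F80
W = 10·5.2·(1/√362 − 1/√5409) = 10·5.2·(0.038962) = 2.0260 kWh/t
Mill draw = 2.0260 × 1770.4 = 3586.9 kW

P = 3586.9 kW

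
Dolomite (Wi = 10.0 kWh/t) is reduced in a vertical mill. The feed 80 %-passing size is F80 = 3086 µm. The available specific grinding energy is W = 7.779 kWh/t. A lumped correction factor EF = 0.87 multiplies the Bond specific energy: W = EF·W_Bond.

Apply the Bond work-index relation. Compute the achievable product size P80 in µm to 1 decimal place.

P80 = 86.7 µm

W = 10 Wi (1/√P80 − 1/√F80)  [Bond]
W_Bond = W / EF = 7.779 / 0.87 = 8.9414 kWh/t
1/√P80 = 1/√F80 + W_Bond/(10·Wi)
  = 8.9414/(10·10.0) + 1/√3086 = 0.089414 + 0.018001 = 0.107415
P80 = (1/0.107415)² = 9.3097² = 86.67 µm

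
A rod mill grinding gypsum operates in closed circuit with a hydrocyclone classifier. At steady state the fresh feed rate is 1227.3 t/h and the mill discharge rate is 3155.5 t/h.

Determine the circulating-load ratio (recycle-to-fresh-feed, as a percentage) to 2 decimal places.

Mill node: discharge = fresh + recycle.
R = M − F = 3155.5 − 1227.3 = 1928.2 t/h
CL = 100·R/F = 100·1928.2/1227.3 = 157.11 %

CL = 157.11 %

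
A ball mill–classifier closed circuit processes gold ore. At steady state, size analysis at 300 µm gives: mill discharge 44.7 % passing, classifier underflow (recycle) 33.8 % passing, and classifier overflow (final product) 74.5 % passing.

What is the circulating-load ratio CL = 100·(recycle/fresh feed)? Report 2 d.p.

CL = 273.39 %

Classifier node, passing 300 µm:
Fd + Rd = Ru + Fo ⇒ R/F = (o−d)/(d−u)
r = (74.5 − 44.7)/(44.7 − 33.8) = 29.8/10.9 = 2.7339
CL = 100·r = 273.39 %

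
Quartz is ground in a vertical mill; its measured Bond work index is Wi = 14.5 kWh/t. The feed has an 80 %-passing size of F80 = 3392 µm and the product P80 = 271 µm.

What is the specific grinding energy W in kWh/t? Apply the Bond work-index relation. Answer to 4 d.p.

W = 6.3185 kWh/t

W = 10 Wi (1/√P80 − 1/√F80)  [Bond]
1/√271 = 0.060746;  1/√3392 = 0.017170
W = 10·14.5·(0.060746 − 0.017170) = 6.3185 kWh/t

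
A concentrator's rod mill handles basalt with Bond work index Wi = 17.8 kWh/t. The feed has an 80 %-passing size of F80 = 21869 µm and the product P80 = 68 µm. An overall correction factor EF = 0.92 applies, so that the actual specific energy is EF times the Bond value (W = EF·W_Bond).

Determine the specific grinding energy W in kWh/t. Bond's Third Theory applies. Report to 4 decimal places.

W = 18.7514 kWh/t

W_Bond = 10·Wi·(1/√P₈₀ − 1/√F₈₀)
1/√68 = 0.121268;  1/√21869 = 0.006762
W = 10·17.8·(0.121268 − 0.006762) = 20.3820 kWh/t
With EF = 0.92: W = 20.3820·0.92 = 18.7514 kWh/t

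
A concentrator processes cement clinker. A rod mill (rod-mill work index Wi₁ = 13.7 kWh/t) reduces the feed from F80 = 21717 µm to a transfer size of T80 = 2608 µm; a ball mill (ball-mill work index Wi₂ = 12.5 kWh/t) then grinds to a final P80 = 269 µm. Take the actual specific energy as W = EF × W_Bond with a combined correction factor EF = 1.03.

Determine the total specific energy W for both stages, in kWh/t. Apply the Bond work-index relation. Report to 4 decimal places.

W = 7.1345 kWh/t

W = 10·Wi·[P80^(−½) − F80^(−½)]
Stage 1 (21717→2608 µm, Wi₁=13.7): W₁ = 10·13.7·(0.019582 − 0.006786) = 1.7530 kWh/t
Stage 2 (2608→269 µm, Wi₂=12.5): W₂ = 10·12.5·(0.060971 − 0.019582) = 5.1737 kWh/t
W = W₁ + W₂ = 1.7530 + 5.1737 = 6.9267 kWh/t
Apply correction: 6.9267 × 1.03 = 7.1345 kWh/t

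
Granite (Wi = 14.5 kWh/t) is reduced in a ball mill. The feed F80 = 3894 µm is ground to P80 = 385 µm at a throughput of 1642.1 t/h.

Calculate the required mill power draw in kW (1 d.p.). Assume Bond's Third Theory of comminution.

P = 8319.3 kW

Bond:  W = 10 Wi (1/√P − 1/√F)
W = 10·14.5·(1/√385 − 1/√3894) = 10·14.5·(0.034940) = 5.0662 kWh/t
Power = W × throughput = 5.0662 kWh/t × 1642.1 t/h = 8319.3 kW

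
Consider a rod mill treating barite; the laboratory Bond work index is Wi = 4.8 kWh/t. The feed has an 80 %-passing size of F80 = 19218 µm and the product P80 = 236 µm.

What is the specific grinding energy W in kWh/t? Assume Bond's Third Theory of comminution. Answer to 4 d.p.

W_Bond = 10·Wi·(1/√P₈₀ − 1/√F₈₀)
1/√236 = 0.065094;  1/√19218 = 0.007213
W = 10·4.8·(0.065094 − 0.007213) = 2.7783 kWh/t

W = 2.7783 kWh/t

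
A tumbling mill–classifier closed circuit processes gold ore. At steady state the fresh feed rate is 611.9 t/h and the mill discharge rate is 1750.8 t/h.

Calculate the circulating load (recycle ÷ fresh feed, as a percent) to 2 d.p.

CL = 186.13 %

Mill node: discharge = fresh + recycle.
R = M − F = 1750.8 − 611.9 = 1138.9 t/h
CL = 100·R/F = 100·1138.9/611.9 = 186.13 %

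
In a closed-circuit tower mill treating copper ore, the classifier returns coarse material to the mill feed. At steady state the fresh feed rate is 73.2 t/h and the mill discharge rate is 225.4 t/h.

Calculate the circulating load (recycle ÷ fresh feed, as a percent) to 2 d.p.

CL = 207.92 %

M = F + R at steady state, so:
R = M − F = 225.4 − 73.2 = 152.2 t/h
CL = 100·R/F = 100·152.2/73.2 = 207.92 %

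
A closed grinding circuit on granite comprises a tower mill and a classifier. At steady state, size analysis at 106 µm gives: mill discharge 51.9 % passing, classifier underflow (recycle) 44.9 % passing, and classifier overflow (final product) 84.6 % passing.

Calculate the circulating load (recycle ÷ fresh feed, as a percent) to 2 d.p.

CL = 467.14 %

Balance %-passing 106 µm (r = R/F):
d + r·d = r·u + o → r(d−u) = o−d
r = (84.6 − 51.9)/(51.9 − 44.9) = 32.7/7.0 = 4.6714
CL = 100·r = 467.14 %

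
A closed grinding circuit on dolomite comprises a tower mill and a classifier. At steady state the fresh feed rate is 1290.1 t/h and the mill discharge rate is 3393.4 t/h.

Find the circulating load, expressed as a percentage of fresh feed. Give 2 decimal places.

CL = 163.03 %

Mill node: discharge = fresh + recycle.
R = M − F = 3393.4 − 1290.1 = 2103.3 t/h
CL = 100·R/F = 100·2103.3/1290.1 = 163.03 %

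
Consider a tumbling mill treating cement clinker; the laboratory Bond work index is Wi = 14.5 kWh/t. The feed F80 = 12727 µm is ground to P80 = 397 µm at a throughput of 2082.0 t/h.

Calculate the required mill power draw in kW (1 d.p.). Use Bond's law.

P = 12475.4 kW

W = 10 Wi (P80^-0.5 − F80^-0.5)
W = 10·14.5·(1/√397 − 1/√12727) = 10·14.5·(0.041324) = 5.9920 kWh/t
P_mill = W·ṁ = 5.9920·2082.0 = 12475.4 kW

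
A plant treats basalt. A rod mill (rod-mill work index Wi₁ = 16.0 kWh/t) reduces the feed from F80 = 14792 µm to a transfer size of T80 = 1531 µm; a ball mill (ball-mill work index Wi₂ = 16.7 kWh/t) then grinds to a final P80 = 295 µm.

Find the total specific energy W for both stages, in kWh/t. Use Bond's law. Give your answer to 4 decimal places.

W = 8.2287 kWh/t

Bond: W = 10·Wi·(1/√P80 − 1/√F80)
Stage 1 (14792→1531 µm, Wi₁=16.0): W₁ = 10·16.0·(0.025557 − 0.008222) = 2.7736 kWh/t
Stage 2 (1531→295 µm, Wi₂=16.7): W₂ = 10·16.7·(0.058222 − 0.025557) = 5.4551 kWh/t
W = W₁ + W₂ = 2.7736 + 5.4551 = 8.2287 kWh/t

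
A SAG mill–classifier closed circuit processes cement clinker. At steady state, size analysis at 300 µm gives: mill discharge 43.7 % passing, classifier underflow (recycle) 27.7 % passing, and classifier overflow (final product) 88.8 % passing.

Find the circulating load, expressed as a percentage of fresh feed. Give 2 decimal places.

CL = 281.87 %

Two-product formula at 300 µm:
r = (o − d)/(d − u)
r = (88.8 − 43.7)/(43.7 − 27.7) = 45.1/16.0 = 2.8187
CL = 100·r = 281.87 %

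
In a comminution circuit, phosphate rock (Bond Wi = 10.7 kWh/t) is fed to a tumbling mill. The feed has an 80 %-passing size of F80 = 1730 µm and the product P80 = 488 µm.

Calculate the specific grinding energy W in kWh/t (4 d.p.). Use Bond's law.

W = 10·Wi·(P80^(-½) − F80^(-½))
1/√488 = 0.045268;  1/√1730 = 0.024042
W = 10·10.7·(0.045268 − 0.024042) = 2.2711 kWh/t

W = 2.2711 kWh/t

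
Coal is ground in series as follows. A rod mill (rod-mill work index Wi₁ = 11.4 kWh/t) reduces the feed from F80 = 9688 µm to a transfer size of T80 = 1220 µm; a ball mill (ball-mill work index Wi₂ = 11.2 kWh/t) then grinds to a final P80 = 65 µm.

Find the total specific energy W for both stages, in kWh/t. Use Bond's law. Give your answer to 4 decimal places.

W = 12.7909 kWh/t

W = 10 Wi (1/√P80 − 1/√F80)  [Bond]
Stage 1 (9688→1220 µm, Wi₁=11.4): W₁ = 10·11.4·(0.028630 − 0.010160) = 2.1056 kWh/t
Stage 2 (1220→65 µm, Wi₂=11.2): W₂ = 10·11.2·(0.124035 − 0.028630) = 10.6853 kWh/t
W = W₁ + W₂ = 2.1056 + 10.6853 = 12.7909 kWh/t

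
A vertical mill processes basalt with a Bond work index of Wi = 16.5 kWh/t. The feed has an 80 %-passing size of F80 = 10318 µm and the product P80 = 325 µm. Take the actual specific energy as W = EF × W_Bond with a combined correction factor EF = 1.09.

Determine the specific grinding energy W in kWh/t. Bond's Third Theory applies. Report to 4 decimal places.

Bond:  W = 10 Wi (1/√P − 1/√F)
1/√325 = 0.055470;  1/√10318 = 0.009845
W = 10·16.5·(0.055470 − 0.009845) = 7.5282 kWh/t
With EF = 1.09: W = 7.5282·1.09 = 8.2057 kWh/t

W = 8.2057 kWh/t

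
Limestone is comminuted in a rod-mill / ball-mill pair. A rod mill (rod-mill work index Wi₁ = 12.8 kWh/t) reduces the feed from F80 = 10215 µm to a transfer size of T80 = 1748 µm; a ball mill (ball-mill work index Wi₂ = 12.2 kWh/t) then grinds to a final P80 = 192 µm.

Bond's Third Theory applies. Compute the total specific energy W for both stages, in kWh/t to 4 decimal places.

W = 10 Wi (1/√P80 − 1/√F80)  [Bond]
Stage 1 (10215→1748 µm, Wi₁=12.8): W₁ = 10·12.8·(0.023918 − 0.009894) = 1.7951 kWh/t
Stage 2 (1748→192 µm, Wi₂=12.2): W₂ = 10·12.2·(0.072169 − 0.023918) = 5.8866 kWh/t
W = W₁ + W₂ = 1.7951 + 5.8866 = 7.6816 kWh/t

W = 7.6816 kWh/t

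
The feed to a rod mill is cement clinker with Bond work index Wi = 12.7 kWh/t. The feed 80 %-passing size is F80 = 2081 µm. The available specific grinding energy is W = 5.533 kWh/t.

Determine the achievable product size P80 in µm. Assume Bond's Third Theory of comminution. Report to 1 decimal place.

P80 = 233.2 µm

W = 10 Wi (1/√P80 − 1/√F80)  [Bond]
P80^(−½) = W/(10 Wi) + F80^(−½)
  = 5.5330/(10·12.7) + 1/√2081 = 0.043567 + 0.021921 = 0.065488
P80 = (1/0.065488)² = 15.2699² = 233.17 µm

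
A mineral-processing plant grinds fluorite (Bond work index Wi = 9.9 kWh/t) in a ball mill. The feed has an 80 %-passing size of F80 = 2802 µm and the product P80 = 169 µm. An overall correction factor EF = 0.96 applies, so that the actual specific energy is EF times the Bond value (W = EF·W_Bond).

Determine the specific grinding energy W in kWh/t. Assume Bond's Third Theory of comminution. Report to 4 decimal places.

W = 5.5153 kWh/t

W = 10 Wi (P80^-0.5 − F80^-0.5)
1/√169 = 0.076923;  1/√2802 = 0.018891
W = 10·9.9·(0.076923 − 0.018891) = 5.7451 kWh/t
With EF = 0.96: W = 5.7451·0.96 = 5.5153 kWh/t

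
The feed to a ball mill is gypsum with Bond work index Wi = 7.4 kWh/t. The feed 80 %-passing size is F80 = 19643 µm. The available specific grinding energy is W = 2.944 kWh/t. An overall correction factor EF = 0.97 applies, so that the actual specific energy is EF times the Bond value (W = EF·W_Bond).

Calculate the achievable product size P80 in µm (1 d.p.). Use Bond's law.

P80 = 431.3 µm

W = 10 Wi (1/√P80 − 1/√F80)  [Bond]
W_Bond = W / EF = 2.944 / 0.97 = 3.0351 kWh/t
P80^-0.5 = F80^-0.5 + W_Bond/(10 Wi)
  = 3.0351/(10·7.4) + 1/√19643 = 0.041014 + 0.007135 = 0.048149
P80 = (1/0.048149)² = 20.7688² = 431.34 µm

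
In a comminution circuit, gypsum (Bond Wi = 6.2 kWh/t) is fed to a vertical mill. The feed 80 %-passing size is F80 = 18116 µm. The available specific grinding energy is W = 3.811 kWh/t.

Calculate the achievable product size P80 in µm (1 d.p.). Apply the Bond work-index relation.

W = 10 Wi (P80^-0.5 − F80^-0.5)
⇒ 1/√P80 = W/(10·Wi) + 1/√F80
  = 3.8110/(10·6.2) + 1/√18116 = 0.061468 + 0.007430 = 0.068897
P80 = (1/0.068897)² = 14.5143² = 210.67 µm

P80 = 210.7 µm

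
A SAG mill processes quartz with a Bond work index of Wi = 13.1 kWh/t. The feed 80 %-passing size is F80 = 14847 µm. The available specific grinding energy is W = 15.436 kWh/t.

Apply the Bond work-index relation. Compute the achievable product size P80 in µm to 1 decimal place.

P80 = 62.9 µm

W_Bond = 10·Wi·(1/√P₈₀ − 1/√F₈₀)
1/√P80 = 1/√F80 + W/(10·Wi)
  = 15.4360/(10·13.1) + 1/√14847 = 0.117832 + 0.008207 = 0.126039
P80 = (1/0.126039)² = 7.9341² = 62.95 µm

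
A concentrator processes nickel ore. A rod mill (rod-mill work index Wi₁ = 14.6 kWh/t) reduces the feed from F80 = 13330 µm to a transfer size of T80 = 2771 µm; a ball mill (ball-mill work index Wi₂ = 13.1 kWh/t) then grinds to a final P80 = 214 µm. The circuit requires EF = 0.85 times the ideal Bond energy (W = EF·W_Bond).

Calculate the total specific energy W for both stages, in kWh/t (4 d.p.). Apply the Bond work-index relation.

W = 6.7791 kWh/t

W_Bond = 10·Wi·(1/√P₈₀ − 1/√F₈₀)
Stage 1 (13330→2771 µm, Wi₁=14.6): W₁ = 10·14.6·(0.018997 − 0.008661) = 1.5090 kWh/t
Stage 2 (2771→214 µm, Wi₂=13.1): W₂ = 10·13.1·(0.068359 − 0.018997) = 6.4664 kWh/t
W = W₁ + W₂ = 1.5090 + 6.4664 = 7.9754 kWh/t
Apply correction: 7.9754 × 0.85 = 6.7791 kWh/t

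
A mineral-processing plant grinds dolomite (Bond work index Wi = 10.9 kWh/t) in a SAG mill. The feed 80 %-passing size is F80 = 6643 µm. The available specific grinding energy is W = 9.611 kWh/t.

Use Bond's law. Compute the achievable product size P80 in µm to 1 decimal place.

P80 = 99.1 µm

W = 10 Wi / √P80 − 10 Wi / √F80
⇒ 1/√P80 = W/(10 Wi) + 1/√F80
  = 9.6110/(10·10.9) + 1/√6643 = 0.088174 + 0.012269 = 0.100444
P80 = (1/0.100444)² = 9.9558² = 99.12 µm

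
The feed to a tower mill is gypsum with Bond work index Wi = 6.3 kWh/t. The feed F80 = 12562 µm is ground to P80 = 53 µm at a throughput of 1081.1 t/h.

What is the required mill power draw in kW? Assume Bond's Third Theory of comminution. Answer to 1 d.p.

W = 10·Wi·(P80^(-½) − F80^(-½))
W = 10·6.3·(1/√53 − 1/√12562) = 10·6.3·(0.128438) = 8.0916 kWh/t
P = W·T = 8.0916·1081.1 = 8747.8 kW

P = 8747.8 kW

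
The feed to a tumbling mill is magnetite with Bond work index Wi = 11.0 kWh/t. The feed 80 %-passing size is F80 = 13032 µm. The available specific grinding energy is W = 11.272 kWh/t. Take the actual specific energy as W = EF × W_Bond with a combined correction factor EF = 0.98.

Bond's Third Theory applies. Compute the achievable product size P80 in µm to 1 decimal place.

P80 = 77.9 µm

W = 10 Wi (P80^-0.5 − F80^-0.5)
W_Bond = W / EF = 11.272 / 0.98 = 11.5020 kWh/t
⇒ 1/√P80 = W_Bond/(10 Wi) + 1/√F80
  = 11.5020/(10·11.0) + 1/√13032 = 0.104564 + 0.008760 = 0.113324
P80 = (1/0.113324)² = 8.8243² = 77.87 µm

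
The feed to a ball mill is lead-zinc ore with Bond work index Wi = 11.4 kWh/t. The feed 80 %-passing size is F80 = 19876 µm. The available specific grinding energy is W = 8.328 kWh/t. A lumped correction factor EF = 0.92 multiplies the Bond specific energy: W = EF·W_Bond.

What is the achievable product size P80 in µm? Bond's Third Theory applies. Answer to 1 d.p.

P80 = 133.7 µm

Bond: W = 10·Wi·(1/√P80 − 1/√F80)
W_Bond = W / EF = 8.328 / 0.92 = 9.0522 kWh/t
⇒ 1/√P80 = W_Bond/(10·Wi) + 1/√F80
  = 9.0522/(10·11.4) + 1/√19876 = 0.079405 + 0.007093 = 0.086498
P80 = (1/0.086498)² = 11.5609² = 133.66 µm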